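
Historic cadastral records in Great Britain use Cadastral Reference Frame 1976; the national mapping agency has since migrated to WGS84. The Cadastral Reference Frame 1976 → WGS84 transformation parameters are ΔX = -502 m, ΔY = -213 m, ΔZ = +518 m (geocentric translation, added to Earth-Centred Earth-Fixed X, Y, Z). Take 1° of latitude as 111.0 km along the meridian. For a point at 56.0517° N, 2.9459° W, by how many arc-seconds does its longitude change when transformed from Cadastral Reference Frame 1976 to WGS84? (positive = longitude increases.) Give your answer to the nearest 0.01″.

sin φ = 0.829542, cos φ = 0.558445, sin λ = -0.051393, cos λ = 0.998679.
East component: ΔE = −sin λ·ΔX + cos λ·ΔY = −(-0.051393)(-502) + (0.998679)(-213) = -238.52 m.
1° of latitude spans 111000 m; at latitude φ, 1° of longitude spans that × cos φ = 61987.4 m, so Δλ = -238.52 / 61987.4 × 3600 = -13.852″.

Δλ = -13.85″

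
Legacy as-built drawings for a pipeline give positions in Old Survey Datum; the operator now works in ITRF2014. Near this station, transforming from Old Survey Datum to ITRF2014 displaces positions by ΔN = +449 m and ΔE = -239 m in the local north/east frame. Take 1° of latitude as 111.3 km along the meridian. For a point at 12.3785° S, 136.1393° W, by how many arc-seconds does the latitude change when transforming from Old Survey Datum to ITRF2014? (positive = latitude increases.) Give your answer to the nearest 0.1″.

1° of latitude = 111.3 km, so Δφ = 449.0 / 111300 = 0.0040341° = 14.523″.

Δφ = 14.5″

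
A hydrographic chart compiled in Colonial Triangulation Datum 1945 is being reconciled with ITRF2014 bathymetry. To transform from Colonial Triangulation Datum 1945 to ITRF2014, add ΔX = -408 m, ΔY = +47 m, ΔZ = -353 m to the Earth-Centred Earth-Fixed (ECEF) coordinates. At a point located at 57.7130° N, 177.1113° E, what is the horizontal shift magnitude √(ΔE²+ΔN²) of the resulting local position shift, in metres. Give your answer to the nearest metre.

The local east axis at (φ, λ) is (−sin λ, cos λ, 0), so ΔE = −sin(177.1113°)·(-408) + cos(177.1113°)·47 = -26.38 m.
The local north axis is (−sin φ cos λ, −sin φ sin λ, cos φ), giving ΔN = -344.478 − 2.002 − 188.559 = -535.04 m.
Horizontal magnitude = √(ΔE² + ΔN²) = √((-26.38)² + (-535.04)²) = 535.69 m.

536 m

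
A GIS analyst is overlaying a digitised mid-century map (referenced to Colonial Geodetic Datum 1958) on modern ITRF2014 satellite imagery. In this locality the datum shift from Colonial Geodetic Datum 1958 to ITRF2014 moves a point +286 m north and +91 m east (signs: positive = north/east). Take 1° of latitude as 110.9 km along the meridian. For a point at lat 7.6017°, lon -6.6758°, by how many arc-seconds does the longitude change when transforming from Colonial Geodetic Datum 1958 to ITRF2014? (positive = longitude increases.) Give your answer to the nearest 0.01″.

At latitude 7.6017°, cos φ = 0.991212.
1° of longitude at this latitude = 110.9 × cos φ = 109.93 km, so Δλ = 91.0 / 109925.4 = 0.0008278° = 2.980″.

Δλ = 2.98″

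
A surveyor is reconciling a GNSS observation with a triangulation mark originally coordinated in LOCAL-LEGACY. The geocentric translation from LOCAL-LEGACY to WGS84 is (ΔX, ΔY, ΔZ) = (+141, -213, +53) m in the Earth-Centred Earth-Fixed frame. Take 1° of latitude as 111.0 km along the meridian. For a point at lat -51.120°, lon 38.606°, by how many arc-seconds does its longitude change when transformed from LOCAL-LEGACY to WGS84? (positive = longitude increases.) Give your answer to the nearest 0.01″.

Δλ = -13.15″

sin φ = -0.778462, cos φ = 0.627691, sin λ = 0.623961, cos λ = 0.781455.
East component: ΔE = −sin λ·ΔX + cos λ·ΔY = −(0.623961)(141) + (0.781455)(-213) = -254.43 m.
1° of latitude spans 111000 m; at latitude φ, 1° of longitude spans that × cos φ = 69673.7 m, so Δλ = -254.43 / 69673.7 × 3600 = -13.146″.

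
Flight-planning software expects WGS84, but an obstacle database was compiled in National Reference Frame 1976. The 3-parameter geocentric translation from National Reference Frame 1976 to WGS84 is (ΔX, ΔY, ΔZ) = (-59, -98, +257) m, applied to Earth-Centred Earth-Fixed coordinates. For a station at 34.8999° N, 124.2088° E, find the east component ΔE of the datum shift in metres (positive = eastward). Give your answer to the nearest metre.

At φ = 34.8999°, λ = 124.2088°: sin φ = 0.572144, cos φ = 0.820153, sin λ = 0.826994, cos λ = -0.562210.
ΔE = −sin λ·ΔX + cos λ·ΔY = −(0.826994)·(-59) + (-0.562210)·(-98) = 103.89 m.

ΔE = 104 m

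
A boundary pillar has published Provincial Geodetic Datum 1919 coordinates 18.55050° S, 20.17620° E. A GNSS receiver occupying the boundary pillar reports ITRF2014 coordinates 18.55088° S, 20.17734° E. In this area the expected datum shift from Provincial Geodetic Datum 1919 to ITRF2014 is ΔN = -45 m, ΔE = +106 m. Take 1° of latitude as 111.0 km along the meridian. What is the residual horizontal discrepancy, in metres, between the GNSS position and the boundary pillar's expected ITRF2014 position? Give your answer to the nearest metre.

Observed coordinate differences: Δφ = -0.00038°, Δλ = +0.00114°.
Converting to metres (1° lat = 111000 m, cos φ = 0.948044): observed ΔN = -42.2 m, observed ΔE = 120.0 m.
Subtracting the expected shift leaves a residual of -42.2 − (-45) = 2.8 m north and 120.0 − (106) = 14.0 m east.
Residual distance = √(2.8² + 14.0²) = 14.2 m.

14 m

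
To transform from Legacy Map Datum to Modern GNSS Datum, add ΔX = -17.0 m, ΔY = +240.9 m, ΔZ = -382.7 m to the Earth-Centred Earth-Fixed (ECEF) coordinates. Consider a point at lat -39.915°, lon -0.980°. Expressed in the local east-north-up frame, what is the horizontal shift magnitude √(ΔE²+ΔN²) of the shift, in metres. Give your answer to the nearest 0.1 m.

390.1 m

At φ = -39.915°, λ = -0.980°: sin φ = -0.641650, cos φ = 0.766997, sin λ = -0.017103, cos λ = 0.999854.
ΔE = −sin λ·ΔX + cos λ·ΔY = −(-0.017103)·(-17.0) + (0.999854)·(240.9) = 240.57 m.
ΔN = −sin φ cos λ·ΔX − sin φ sin λ·ΔY + cos φ·ΔZ = −(-0.641650)(0.999854)(-17.0) − (-0.641650)(-0.017103)(240.9) + (0.766997)(-382.7) = -307.08 m.
Horizontal magnitude = √(ΔE² + ΔN²) = √(240.57² + (-307.08)²) = 390.09 m.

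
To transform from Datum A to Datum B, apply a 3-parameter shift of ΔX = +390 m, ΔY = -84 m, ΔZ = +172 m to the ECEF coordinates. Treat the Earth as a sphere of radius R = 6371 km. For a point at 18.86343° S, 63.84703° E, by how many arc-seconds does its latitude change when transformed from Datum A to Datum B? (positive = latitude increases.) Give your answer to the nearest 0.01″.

Δφ = 6.28″

sin φ = -0.323313, cos φ = 0.946292, sin λ = 0.897620, cos λ = 0.440769.
North component: ΔN = −sin φ cos λ·ΔX − sin φ sin λ·ΔY + cos φ·ΔZ = −(-0.323313)(0.440769)(390) − (-0.323313)(0.897620)(-84) + (0.946292)(172) = 193.96 m.
1° of latitude spans πR/180 = 111195 m, so Δφ = 193.96 / 111195 × 3600 = 6.280″.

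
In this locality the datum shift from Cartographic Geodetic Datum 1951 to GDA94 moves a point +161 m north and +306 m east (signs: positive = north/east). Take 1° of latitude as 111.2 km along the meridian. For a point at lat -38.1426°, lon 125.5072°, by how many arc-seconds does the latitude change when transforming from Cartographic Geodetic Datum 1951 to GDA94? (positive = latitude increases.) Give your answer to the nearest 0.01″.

1° of latitude = 111.2 km, so Δφ = 161.0 / 111200 = 0.0014478° = 5.212″.

Δφ = 5.21″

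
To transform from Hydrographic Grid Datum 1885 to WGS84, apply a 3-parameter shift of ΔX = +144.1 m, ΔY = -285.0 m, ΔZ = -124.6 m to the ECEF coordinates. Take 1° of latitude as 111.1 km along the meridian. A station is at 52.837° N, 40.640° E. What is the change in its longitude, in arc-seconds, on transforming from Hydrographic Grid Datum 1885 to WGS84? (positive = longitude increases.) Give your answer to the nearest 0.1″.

sin φ = 0.796920, cos φ = 0.604085, sin λ = 0.651304, cos λ = 0.758817.
East component: ΔE = −sin λ·ΔX + cos λ·ΔY = −(0.651304)(144.1) + (0.758817)(-285.0) = -310.12 m.
1° of latitude spans 111100 m; at latitude φ, 1° of longitude spans that × cos φ = 67113.8 m, so Δλ = -310.12 / 67113.8 × 3600 = -16.635″.

Δλ = -16.6″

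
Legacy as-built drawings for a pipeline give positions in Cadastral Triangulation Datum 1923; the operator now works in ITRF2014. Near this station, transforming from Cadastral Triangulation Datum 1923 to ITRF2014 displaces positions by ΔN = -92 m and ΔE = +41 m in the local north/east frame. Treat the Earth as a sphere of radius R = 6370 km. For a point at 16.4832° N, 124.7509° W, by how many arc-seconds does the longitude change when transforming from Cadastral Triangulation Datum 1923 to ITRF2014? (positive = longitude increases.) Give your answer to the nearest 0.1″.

At latitude 16.4832°, cos φ = 0.958903.
One radian of longitude at latitude φ spans R cos φ, so Δλ = ΔE / (R cos φ) = 41.0 / (6370000 × 0.958903) = 6.7123e-06 rad = 1.385″.

Δλ = 1.4″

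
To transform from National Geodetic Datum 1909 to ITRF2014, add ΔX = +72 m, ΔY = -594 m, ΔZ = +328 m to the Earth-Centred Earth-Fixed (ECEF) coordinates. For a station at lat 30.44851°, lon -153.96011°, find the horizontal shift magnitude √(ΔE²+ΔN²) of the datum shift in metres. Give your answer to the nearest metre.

594 m

The local east axis at (φ, λ) is (−sin λ, cos λ, 0), so ΔE = −sin(-153.96011°)·72 + cos(-153.96011°)·(-594) = 565.31 m.
The local north axis is (−sin φ cos λ, −sin φ sin λ, cos φ), giving ΔN = 32.783 − 132.146 + 282.764 = 183.40 m.
Horizontal magnitude = √(ΔE² + ΔN²) = √(565.31² + 183.40²) = 594.32 m.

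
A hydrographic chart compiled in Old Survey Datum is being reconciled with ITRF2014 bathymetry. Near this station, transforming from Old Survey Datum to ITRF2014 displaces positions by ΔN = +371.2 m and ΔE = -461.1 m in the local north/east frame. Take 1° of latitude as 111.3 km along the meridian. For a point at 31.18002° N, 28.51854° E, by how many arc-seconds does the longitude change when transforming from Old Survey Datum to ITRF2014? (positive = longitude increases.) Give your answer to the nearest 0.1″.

At latitude 31.18002°, cos φ = 0.855545.
1° of longitude at this latitude = 111.3 × cos φ = 95.22 km, so Δλ = -461.1 / 95222.1 = -0.0048424° = -17.433″.

Δλ = -17.4″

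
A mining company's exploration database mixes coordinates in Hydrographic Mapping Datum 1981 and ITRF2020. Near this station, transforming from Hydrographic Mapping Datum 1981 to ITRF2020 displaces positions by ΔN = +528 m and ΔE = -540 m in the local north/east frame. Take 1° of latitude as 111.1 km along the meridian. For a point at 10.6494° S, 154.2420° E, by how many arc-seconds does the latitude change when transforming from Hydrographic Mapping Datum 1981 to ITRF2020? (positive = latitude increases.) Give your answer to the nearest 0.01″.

1° of latitude = 111.1 km, so Δφ = 528.0 / 111100 = 0.0047525° = 17.109″.

Δφ = 17.11″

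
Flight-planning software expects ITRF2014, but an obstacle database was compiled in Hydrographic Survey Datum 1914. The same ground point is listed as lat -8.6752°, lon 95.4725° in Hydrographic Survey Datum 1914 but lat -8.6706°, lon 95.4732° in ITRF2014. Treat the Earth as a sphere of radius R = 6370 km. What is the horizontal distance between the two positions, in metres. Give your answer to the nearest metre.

517 m

Δφ = -8.6706° − -8.6752° = +0.0046°; Δλ = 95.4732° − 95.4725° = +0.0007°.
1° along a meridian = πR/180 = 111177 m.
ΔN = Δφ × 111177 = 511.4 m; ΔE = Δλ × 111177 × cos(-8.6752°) = +0.0007 × 111177 × 0.988559 = 76.9 m.
Distance = √(ΔE² + ΔN²) = √(76.9² + 511.4²) = 517.2 m.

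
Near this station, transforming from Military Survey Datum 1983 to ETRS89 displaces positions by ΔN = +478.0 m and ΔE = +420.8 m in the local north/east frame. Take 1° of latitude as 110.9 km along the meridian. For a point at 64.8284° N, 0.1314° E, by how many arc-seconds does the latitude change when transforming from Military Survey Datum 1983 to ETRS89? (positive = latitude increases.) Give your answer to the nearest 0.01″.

1° of latitude = 110.9 km, so Δφ = 478.0 / 110900 = 0.0043102° = 15.517″.

Δφ = 15.52″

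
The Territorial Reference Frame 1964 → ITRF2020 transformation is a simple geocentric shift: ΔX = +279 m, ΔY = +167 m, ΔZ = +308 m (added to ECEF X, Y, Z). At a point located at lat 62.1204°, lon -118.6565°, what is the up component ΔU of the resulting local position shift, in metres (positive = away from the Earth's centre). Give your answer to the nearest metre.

The local up (radial) axis is (cos φ cos λ, cos φ sin λ, sin φ), giving ΔU = -62.565 − 68.526 + 272.251 = 141.16 m.

ΔU = 141 m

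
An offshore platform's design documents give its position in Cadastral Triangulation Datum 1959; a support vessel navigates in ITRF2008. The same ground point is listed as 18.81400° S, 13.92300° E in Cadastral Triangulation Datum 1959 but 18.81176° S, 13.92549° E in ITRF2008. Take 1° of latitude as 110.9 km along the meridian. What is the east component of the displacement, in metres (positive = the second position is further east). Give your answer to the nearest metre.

ΔE = 261 m

Δφ = -18.81176° − -18.81400° = +0.00224°; Δλ = 13.92549° − 13.92300° = +0.00249°.
ΔN = Δφ × 110900 = 248.4 m; ΔE = Δλ × 110900 × cos(-18.81400°) = +0.00249 × 110900 × 0.946570 = 261.4 m.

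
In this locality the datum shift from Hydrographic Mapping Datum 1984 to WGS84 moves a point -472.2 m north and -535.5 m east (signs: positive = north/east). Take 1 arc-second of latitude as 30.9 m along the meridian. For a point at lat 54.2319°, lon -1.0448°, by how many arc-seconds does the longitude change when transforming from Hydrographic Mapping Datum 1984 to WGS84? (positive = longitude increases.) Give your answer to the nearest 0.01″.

Δλ = -29.65″

At latitude 54.2319°, cos φ = 0.584506.
1″ of longitude at this latitude = 30.90 × cos φ = 18.0612 m, so Δλ = -535.5 / 18.0612 = -29.649″.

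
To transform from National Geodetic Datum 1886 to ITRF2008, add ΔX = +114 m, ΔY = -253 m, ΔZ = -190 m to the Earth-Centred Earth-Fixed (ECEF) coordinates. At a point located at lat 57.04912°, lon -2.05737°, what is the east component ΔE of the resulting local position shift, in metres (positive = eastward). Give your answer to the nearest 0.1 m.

At φ = 57.04912°, λ = -2.05737°: sin φ = 0.839137, cos φ = 0.543920, sin λ = -0.035900, cos λ = 0.999355.
ΔE = −sin λ·ΔX + cos λ·ΔY = −(-0.035900)·(114) + (0.999355)·(-253) = -248.74 m.

ΔE = -248.7 m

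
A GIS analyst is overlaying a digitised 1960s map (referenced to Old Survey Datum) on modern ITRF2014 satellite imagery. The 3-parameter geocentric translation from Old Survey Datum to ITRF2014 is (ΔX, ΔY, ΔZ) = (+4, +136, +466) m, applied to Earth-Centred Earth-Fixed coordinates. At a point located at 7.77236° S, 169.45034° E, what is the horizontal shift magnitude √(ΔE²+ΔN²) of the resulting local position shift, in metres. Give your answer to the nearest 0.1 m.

483.6 m

The local east axis at (φ, λ) is (−sin λ, cos λ, 0), so ΔE = −sin(169.45034°)·4 + cos(169.45034°)·136 = -134.43 m.
The local north axis is (−sin φ cos λ, −sin φ sin λ, cos φ), giving ΔN = -0.532 + 3.367 + 461.719 = 464.55 m.
Horizontal magnitude = √(ΔE² + ΔN²) = √((-134.43)² + 464.55²) = 483.61 m.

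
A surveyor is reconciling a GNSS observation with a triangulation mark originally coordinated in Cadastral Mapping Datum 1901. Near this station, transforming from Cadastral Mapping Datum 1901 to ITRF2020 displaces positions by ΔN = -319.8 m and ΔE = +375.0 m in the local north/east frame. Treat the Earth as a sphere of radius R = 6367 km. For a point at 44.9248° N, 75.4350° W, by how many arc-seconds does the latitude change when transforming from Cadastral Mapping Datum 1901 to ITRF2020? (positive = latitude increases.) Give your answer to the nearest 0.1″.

On a sphere of radius R, 1 rad of latitude = R, so Δφ = ΔN / R = -319.8 / 6367000 = -5.0228e-05 rad = -10.360″.

Δφ = -10.4″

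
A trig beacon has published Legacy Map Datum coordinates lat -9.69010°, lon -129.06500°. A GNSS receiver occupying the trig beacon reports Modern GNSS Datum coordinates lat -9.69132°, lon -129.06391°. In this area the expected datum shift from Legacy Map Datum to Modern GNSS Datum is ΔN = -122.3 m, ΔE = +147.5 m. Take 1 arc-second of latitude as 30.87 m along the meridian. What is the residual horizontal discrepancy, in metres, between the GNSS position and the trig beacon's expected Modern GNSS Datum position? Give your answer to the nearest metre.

Observed coordinate differences: Δφ = -0.00122°, Δλ = +0.00109°.
Converting to metres (1° lat = 111132 m, cos φ = 0.985733): observed ΔN = -135.6 m, observed ΔE = 119.4 m.
Subtracting the expected shift leaves a residual of -135.6 − (-122.3) = -13.3 m north and 119.4 − (147.5) = -28.1 m east.
Residual distance = √((-13.3)² + (-28.1)²) = 31.1 m.

31 m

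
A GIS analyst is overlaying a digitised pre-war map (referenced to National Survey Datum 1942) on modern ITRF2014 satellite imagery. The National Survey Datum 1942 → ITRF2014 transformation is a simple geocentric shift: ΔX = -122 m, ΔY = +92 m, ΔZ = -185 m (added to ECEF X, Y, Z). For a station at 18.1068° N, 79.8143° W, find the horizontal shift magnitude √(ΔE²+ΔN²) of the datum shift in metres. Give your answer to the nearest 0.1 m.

175.1 m

The local east axis at (φ, λ) is (−sin λ, cos λ, 0), so ΔE = −sin(-79.8143°)·(-122) + cos(-79.8143°)·92 = -103.81 m.
The local north axis is (−sin φ cos λ, −sin φ sin λ, cos φ), giving ΔN = 6.705 + 28.142 − 175.839 = -140.99 m.
Horizontal magnitude = √(ΔE² + ΔN²) = √((-103.81)² + (-140.99)²) = 175.08 m.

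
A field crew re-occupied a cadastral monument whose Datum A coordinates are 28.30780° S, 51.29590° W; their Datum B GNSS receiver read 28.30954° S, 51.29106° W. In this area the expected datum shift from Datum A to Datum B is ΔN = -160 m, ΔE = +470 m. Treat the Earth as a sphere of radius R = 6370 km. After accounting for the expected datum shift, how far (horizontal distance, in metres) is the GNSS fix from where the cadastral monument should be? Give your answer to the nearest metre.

34 m

Observed coordinate differences: Δφ = -0.00174°, Δλ = +0.00484°.
Converting to metres (1° lat = 111177 m, cos φ = 0.880413): observed ΔN = -193.4 m, observed ΔE = 473.7 m.
Subtracting the expected shift leaves a residual of -193.4 − (-160) = -33.4 m north and 473.7 − (470) = 3.7 m east.
Residual distance = √((-33.4)² + 3.7²) = 33.7 m.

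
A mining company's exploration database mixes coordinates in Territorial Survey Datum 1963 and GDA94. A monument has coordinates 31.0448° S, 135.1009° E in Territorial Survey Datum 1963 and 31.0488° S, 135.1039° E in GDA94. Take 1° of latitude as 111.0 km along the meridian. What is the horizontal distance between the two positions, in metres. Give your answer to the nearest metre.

528 m

Δφ = -31.0488° − -31.0448° = -0.0040°; Δλ = 135.1039° − 135.1009° = +0.0030°.
ΔN = Δφ × 111000 = -444.0 m; ΔE = Δλ × 111000 × cos(-31.0448°) = +0.0030 × 111000 × 0.856764 = 285.3 m.
Distance = √(ΔE² + ΔN²) = √(285.3² + (-444.0)²) = 527.8 m.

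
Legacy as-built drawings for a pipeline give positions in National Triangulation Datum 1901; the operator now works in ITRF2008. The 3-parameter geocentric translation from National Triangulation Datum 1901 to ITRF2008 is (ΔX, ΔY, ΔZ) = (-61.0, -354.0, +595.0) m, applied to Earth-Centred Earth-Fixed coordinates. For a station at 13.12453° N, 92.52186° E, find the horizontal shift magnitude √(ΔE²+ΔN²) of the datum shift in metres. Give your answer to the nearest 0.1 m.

At φ = 13.12453°, λ = 92.52186°: sin φ = 0.227068, cos φ = 0.973879, sin λ = 0.999032, cos λ = -0.044001.
ΔE = −sin λ·ΔX + cos λ·ΔY = −(0.999032)·(-61.0) + (-0.044001)·(-354.0) = 76.52 m.
ΔN = −sin φ cos λ·ΔX − sin φ sin λ·ΔY + cos φ·ΔZ = −(0.227068)(-0.044001)(-61.0) − (0.227068)(0.999032)(-354.0) + (0.973879)(595.0) = 659.15 m.
Horizontal magnitude = √(ΔE² + ΔN²) = √(76.52² + 659.15²) = 663.58 m.

663.6 m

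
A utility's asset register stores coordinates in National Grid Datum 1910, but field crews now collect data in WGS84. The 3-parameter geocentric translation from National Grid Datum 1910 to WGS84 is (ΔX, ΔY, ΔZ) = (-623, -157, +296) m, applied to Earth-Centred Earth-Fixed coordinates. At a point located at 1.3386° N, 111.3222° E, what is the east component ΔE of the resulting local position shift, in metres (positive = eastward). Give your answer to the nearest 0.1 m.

ΔE = 637.4 m

At φ = 1.3386°, λ = 111.3222°: sin φ = 0.023361, cos φ = 0.999727, sin λ = 0.931550, cos λ = -0.363612.
ΔE = −sin λ·ΔX + cos λ·ΔY = −(0.931550)·(-623) + (-0.363612)·(-157) = 637.44 m.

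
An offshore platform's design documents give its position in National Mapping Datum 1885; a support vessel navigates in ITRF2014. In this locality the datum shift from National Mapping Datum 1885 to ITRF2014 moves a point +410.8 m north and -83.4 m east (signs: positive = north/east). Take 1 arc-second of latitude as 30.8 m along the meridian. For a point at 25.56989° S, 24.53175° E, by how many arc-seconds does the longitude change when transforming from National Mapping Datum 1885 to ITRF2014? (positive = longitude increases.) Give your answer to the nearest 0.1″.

At latitude -25.56989°, cos φ = 0.902059.
1″ of longitude at this latitude = 30.80 × cos φ = 27.7834 m, so Δλ = -83.4 / 27.7834 = -3.002″.

Δλ = -3.0″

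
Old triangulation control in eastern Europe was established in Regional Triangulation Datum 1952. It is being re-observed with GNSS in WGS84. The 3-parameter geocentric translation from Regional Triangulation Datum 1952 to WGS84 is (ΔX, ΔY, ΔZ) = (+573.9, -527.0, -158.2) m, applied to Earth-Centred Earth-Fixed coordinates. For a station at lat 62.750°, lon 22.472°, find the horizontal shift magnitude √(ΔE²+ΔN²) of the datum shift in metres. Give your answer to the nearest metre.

795 m

The local east axis at (φ, λ) is (−sin λ, cos λ, 0), so ΔE = −sin(22.472°)·573.9 + cos(22.472°)·(-527.0) = -706.35 m.
The local north axis is (−sin φ cos λ, −sin φ sin λ, cos φ), giving ΔN = -471.465 + 179.080 − 72.436 = -364.82 m.
Horizontal magnitude = √(ΔE² + ΔN²) = √((-706.35)² + (-364.82)²) = 795.00 m.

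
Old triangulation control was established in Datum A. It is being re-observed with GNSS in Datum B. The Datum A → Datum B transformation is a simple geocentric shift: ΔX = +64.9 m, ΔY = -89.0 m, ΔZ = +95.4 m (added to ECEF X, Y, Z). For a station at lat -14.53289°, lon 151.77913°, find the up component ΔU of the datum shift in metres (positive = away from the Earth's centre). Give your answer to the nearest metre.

The local up (radial) axis is (cos φ cos λ, cos φ sin λ, sin φ), giving ΔU = -55.356 − 40.739 − 23.939 = -120.03 m.

ΔU = -120 m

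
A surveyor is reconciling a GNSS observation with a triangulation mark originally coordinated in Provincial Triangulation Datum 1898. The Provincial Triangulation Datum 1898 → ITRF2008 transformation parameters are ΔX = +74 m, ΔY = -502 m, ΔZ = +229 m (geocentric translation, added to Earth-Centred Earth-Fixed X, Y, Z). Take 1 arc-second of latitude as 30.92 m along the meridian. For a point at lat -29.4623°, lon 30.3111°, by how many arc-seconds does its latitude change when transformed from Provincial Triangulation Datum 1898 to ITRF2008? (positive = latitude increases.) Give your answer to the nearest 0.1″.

sin φ = -0.491851, cos φ = 0.870680, sin λ = 0.504695, cos λ = 0.863298.
North component: ΔN = −sin φ cos λ·ΔX − sin φ sin λ·ΔY + cos φ·ΔZ = −(-0.491851)(0.863298)(74) − (-0.491851)(0.504695)(-502) + (0.870680)(229) = 106.19 m.
1° of latitude spans 3600 × 30.92 = 111312 m, so Δφ = 106.19 / 111312 × 3600 = 3.434″.

Δφ = 3.4″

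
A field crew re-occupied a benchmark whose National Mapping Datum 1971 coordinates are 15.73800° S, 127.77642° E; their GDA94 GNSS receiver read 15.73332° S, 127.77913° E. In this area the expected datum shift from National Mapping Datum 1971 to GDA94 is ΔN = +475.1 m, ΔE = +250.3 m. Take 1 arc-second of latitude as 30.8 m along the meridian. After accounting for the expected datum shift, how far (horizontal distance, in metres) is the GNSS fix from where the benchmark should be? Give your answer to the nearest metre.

Observed coordinate differences: Δφ = +0.00468°, Δλ = +0.00271°.
Converting to metres (1° lat = 110880 m, cos φ = 0.962512): observed ΔN = 518.9 m, observed ΔE = 289.2 m.
Subtracting the expected shift leaves a residual of 518.9 − (475.1) = 43.8 m north and 289.2 − (250.3) = 38.9 m east.
Residual distance = √(43.8² + 38.9²) = 58.6 m.

59 m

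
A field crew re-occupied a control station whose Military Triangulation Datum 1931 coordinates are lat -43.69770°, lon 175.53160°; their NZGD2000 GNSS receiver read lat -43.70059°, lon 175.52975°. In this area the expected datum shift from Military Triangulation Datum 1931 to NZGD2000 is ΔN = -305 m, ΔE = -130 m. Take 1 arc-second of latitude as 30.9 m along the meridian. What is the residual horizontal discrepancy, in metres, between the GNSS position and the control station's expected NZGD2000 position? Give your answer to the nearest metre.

Observed coordinate differences: Δφ = -0.00289°, Δλ = -0.00185°.
Converting to metres (1° lat = 111240 m, cos φ = 0.722995): observed ΔN = -321.5 m, observed ΔE = -148.8 m.
Subtracting the expected shift leaves a residual of -321.5 − (-305) = -16.5 m north and -148.8 − (-130) = -18.8 m east.
Residual distance = √((-16.5)² + (-18.8)²) = 25.0 m.

25 m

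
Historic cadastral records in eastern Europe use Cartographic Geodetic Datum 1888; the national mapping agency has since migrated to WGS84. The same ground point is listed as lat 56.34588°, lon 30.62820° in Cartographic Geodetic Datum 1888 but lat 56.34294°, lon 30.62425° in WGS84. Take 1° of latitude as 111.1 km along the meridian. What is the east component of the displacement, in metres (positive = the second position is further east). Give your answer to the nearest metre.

ΔE = -243 m

Δφ = 56.34294° − 56.34588° = -0.00294°; Δλ = 30.62425° − 30.62820° = -0.00395°.
ΔN = Δφ × 111100 = -326.6 m; ΔE = Δλ × 111100 × cos(56.34588°) = -0.00395 × 111100 × 0.554178 = -243.2 m.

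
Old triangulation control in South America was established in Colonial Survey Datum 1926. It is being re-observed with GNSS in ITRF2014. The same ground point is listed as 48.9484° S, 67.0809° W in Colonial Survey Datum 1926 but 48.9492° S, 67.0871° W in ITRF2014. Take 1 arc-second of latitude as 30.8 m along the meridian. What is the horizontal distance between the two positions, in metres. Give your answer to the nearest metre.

460 m

Δφ = -48.9492° − -48.9484° = -0.0008°; Δλ = -67.0871° − -67.0809° = -0.0062°.
1° of latitude = 3600 × 30.80 = 110880 m.
ΔN = Δφ × 110880 = -88.7 m; ΔE = Δλ × 110880 × cos(-48.9484°) = -0.0062 × 110880 × 0.656738 = -451.5 m.
Distance = √(ΔE² + ΔN²) = √((-451.5)² + (-88.7)²) = 460.1 m.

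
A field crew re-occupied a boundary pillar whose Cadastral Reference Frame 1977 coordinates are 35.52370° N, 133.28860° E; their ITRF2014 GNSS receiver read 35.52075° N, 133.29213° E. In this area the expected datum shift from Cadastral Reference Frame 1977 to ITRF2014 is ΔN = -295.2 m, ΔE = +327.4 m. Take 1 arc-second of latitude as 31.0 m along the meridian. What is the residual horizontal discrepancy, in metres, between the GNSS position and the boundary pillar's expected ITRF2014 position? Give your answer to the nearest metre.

35 m

Observed coordinate differences: Δφ = -0.00295°, Δλ = +0.00353°.
Converting to metres (1° lat = 111600 m, cos φ = 0.813875): observed ΔN = -329.2 m, observed ΔE = 320.6 m.
Subtracting the expected shift leaves a residual of -329.2 − (-295.2) = -34.0 m north and 320.6 − (327.4) = -6.8 m east.
Residual distance = √((-34.0)² + (-6.8)²) = 34.7 m.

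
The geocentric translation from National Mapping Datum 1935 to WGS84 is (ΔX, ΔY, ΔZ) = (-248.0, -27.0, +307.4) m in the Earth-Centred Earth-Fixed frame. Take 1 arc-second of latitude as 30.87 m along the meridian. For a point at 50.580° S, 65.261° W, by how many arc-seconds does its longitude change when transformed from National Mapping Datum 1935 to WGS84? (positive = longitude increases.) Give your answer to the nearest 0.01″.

sin φ = -0.772512, cos φ = 0.635000, sin λ = -0.908224, cos λ = 0.418485.
East component: ΔE = −sin λ·ΔX + cos λ·ΔY = −(-0.908224)(-248.0) + (0.418485)(-27.0) = -236.54 m.
1° of latitude spans 3600 × 30.87 = 111132 m; at latitude φ, 1° of longitude spans that × cos φ = 70568.8 m, so Δλ = -236.54 / 70568.8 × 3600 = -12.067″.

Δλ = -12.07″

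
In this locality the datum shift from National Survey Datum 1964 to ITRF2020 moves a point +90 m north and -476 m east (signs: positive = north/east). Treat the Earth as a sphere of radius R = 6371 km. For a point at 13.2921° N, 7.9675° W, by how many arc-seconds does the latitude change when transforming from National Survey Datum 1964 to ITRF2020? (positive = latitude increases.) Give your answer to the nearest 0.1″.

Δφ = 2.9″

On a sphere of radius R, 1 rad of latitude = R, so Δφ = ΔN / R = 90.0 / 6371000 = 1.4127e-05 rad = 2.914″.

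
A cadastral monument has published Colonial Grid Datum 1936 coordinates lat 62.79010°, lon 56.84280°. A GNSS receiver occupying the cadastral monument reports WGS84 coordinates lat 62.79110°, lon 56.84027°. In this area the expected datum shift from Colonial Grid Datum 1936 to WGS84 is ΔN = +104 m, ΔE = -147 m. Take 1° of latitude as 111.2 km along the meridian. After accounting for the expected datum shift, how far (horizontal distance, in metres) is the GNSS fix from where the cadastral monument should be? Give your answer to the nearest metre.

20 m

Observed coordinate differences: Δφ = +0.00100°, Δλ = -0.00253°.
Converting to metres (1° lat = 111200 m, cos φ = 0.457252): observed ΔN = 111.2 m, observed ΔE = -128.6 m.
Subtracting the expected shift leaves a residual of 111.2 − (104) = 7.2 m north and -128.6 − (-147) = 18.4 m east.
Residual distance = √(7.2² + 18.4²) = 19.7 m.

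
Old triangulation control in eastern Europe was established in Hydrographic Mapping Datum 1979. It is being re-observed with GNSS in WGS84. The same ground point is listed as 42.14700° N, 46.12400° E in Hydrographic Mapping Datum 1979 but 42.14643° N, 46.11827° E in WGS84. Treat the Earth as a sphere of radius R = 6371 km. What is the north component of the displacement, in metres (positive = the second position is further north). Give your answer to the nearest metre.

Δφ = 42.14643° − 42.14700° = -0.00057°; Δλ = 46.11827° − 46.12400° = -0.00573°.
1° along a meridian = πR/180 = 111195 m.
ΔN = Δφ × 111195 = -63.4 m; ΔE = Δλ × 111195 × cos(42.14700°) = -0.00573 × 111195 × 0.741426 = -472.4 m.

ΔN = -63 m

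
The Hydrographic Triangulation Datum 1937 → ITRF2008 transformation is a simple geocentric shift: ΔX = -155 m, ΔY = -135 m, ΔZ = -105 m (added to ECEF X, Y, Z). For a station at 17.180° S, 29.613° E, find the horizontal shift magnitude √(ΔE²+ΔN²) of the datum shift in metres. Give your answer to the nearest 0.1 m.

164.9 m

At φ = -17.180°, λ = 29.613°: sin φ = -0.295375, cos φ = 0.955382, sin λ = 0.494139, cos λ = 0.869383.
ΔE = −sin λ·ΔX + cos λ·ΔY = −(0.494139)·(-155) + (0.869383)·(-135) = -40.78 m.
ΔN = −sin φ cos λ·ΔX − sin φ sin λ·ΔY + cos φ·ΔZ = −(-0.295375)(0.869383)(-155) − (-0.295375)(0.494139)(-135) + (0.955382)(-105) = -159.82 m.
Horizontal magnitude = √(ΔE² + ΔN²) = √((-40.78)² + (-159.82)²) = 164.94 m.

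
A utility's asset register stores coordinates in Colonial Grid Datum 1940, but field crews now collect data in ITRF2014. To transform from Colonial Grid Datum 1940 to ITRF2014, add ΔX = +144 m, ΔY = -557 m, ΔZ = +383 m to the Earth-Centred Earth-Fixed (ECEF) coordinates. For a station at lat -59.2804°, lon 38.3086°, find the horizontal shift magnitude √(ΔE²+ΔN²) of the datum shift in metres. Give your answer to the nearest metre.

526 m

At φ = -59.2804°, λ = 38.3086°: sin φ = -0.859678, cos φ = 0.510837, sin λ = 0.619897, cos λ = 0.784683.
ΔE = −sin λ·ΔX + cos λ·ΔY = −(0.619897)·(144) + (0.784683)·(-557) = -526.33 m.
ΔN = −sin φ cos λ·ΔX − sin φ sin λ·ΔY + cos φ·ΔZ = −(-0.859678)(0.784683)(144) − (-0.859678)(0.619897)(-557) + (0.510837)(383) = -4.04 m.
Horizontal magnitude = √(ΔE² + ΔN²) = √((-526.33)² + (-4.04)²) = 526.35 m.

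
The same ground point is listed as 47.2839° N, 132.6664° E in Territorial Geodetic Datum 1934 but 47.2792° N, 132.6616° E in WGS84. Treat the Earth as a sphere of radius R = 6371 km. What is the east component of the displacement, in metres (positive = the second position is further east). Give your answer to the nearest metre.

Δφ = 47.2792° − 47.2839° = -0.0047°; Δλ = 132.6616° − 132.6664° = -0.0048°.
1° along a meridian = πR/180 = 111195 m.
ΔN = Δφ × 111195 = -522.6 m; ΔE = Δλ × 111195 × cos(47.2839°) = -0.0048 × 111195 × 0.678366 = -362.1 m.

ΔE = -362 m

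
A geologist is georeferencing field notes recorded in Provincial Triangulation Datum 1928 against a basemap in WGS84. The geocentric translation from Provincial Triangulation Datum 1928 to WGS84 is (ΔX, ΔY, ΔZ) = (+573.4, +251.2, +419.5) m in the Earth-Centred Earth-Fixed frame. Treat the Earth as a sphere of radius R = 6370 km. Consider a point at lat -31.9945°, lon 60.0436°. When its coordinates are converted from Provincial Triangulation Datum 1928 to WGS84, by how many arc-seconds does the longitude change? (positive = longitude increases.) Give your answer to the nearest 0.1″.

Δλ = -14.2″

sin φ = -0.529838, cos φ = 0.848099, sin λ = 0.866406, cos λ = 0.499341.
East component: ΔE = −sin λ·ΔX + cos λ·ΔY = −(0.866406)(573.4) + (0.499341)(251.2) = -371.36 m.
1° of latitude spans πR/180 = 111177 m; at latitude φ, 1° of longitude spans that × cos φ = 94289.5 m, so Δλ = -371.36 / 94289.5 × 3600 = -14.179″.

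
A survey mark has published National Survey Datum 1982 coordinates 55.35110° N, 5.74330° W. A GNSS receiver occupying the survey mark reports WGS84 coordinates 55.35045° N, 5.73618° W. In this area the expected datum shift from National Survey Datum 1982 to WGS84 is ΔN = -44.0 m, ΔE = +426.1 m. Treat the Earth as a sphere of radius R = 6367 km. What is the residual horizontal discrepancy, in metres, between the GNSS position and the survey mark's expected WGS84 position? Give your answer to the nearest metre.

37 m

Observed coordinate differences: Δφ = -0.00065°, Δλ = +0.00712°.
Converting to metres (1° lat = 111125 m, cos φ = 0.568546): observed ΔN = -72.2 m, observed ΔE = 449.8 m.
Subtracting the expected shift leaves a residual of -72.2 − (-44.0) = -28.2 m north and 449.8 − (426.1) = 23.7 m east.
Residual distance = √((-28.2)² + 23.7²) = 36.9 m.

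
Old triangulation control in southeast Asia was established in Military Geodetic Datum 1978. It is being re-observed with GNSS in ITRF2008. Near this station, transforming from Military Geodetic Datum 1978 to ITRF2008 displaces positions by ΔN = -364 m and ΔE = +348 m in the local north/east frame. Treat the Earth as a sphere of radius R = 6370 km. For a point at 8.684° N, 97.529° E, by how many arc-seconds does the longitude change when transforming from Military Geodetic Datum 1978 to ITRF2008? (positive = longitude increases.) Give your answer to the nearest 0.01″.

At latitude 8.684°, cos φ = 0.988536.
One radian of longitude at latitude φ spans R cos φ, so Δλ = ΔE / (R cos φ) = 348.0 / (6370000 × 0.988536) = 5.5265e-05 rad = 11.399″.

Δλ = 11.40″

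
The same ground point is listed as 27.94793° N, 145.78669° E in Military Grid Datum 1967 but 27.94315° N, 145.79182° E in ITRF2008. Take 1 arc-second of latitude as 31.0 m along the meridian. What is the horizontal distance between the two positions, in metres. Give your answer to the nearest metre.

Δφ = 27.94315° − 27.94793° = -0.00478°; Δλ = 145.79182° − 145.78669° = +0.00513°.
1° of latitude = 3600 × 31.00 = 111600 m.
ΔN = Δφ × 111600 = -533.4 m; ΔE = Δλ × 111600 × cos(27.94793°) = +0.00513 × 111600 × 0.883374 = 505.7 m.
Distance = √(ΔE² + ΔN²) = √(505.7² + (-533.4)²) = 735.1 m.

735 m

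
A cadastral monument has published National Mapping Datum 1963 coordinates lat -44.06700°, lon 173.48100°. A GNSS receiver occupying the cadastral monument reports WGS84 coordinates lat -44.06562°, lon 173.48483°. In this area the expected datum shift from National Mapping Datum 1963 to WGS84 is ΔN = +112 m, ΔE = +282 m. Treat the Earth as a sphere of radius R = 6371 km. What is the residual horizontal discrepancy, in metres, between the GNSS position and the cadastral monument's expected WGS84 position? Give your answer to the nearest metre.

48 m

Observed coordinate differences: Δφ = +0.00138°, Δλ = +0.00383°.
Converting to metres (1° lat = 111195 m, cos φ = 0.718527): observed ΔN = 153.4 m, observed ΔE = 306.0 m.
Subtracting the expected shift leaves a residual of 153.4 − (112) = 41.4 m north and 306.0 − (282) = 24.0 m east.
Residual distance = √(41.4² + 24.0²) = 47.9 m.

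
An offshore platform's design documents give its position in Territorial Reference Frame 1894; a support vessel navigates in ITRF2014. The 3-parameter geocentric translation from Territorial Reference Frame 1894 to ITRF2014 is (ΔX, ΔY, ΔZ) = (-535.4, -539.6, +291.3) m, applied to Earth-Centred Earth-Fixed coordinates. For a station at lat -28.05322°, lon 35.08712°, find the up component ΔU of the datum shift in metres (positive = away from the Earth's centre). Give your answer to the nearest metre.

The local up (radial) axis is (cos φ cos λ, cos φ sin λ, sin φ), giving ΔU = -386.634 − 273.732 − 136.996 = -797.36 m.

ΔU = -797 m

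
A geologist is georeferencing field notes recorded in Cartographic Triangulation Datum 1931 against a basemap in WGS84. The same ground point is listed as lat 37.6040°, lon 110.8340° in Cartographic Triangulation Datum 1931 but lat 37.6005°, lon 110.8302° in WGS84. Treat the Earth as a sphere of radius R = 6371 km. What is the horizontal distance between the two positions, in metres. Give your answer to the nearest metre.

Δφ = 37.6005° − 37.6040° = -0.0035°; Δλ = 110.8302° − 110.8340° = -0.0038°.
1° along a meridian = πR/180 = 111195 m.
ΔN = Δφ × 111195 = -389.2 m; ΔE = Δλ × 111195 × cos(37.6040°) = -0.0038 × 111195 × 0.792247 = -334.8 m.
Distance = √(ΔE² + ΔN²) = √((-334.8)² + (-389.2)²) = 513.3 m.

513 m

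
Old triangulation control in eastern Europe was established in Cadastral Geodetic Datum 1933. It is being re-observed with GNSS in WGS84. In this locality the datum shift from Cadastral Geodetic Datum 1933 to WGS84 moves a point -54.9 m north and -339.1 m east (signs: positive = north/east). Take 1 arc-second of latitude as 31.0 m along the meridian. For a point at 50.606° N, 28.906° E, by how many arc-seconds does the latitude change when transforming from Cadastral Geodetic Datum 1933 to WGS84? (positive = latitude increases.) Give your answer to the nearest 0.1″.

1″ of latitude = 31.00 m, so Δφ = -54.9 / 31.00 = -1.771″.

Δφ = -1.8″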